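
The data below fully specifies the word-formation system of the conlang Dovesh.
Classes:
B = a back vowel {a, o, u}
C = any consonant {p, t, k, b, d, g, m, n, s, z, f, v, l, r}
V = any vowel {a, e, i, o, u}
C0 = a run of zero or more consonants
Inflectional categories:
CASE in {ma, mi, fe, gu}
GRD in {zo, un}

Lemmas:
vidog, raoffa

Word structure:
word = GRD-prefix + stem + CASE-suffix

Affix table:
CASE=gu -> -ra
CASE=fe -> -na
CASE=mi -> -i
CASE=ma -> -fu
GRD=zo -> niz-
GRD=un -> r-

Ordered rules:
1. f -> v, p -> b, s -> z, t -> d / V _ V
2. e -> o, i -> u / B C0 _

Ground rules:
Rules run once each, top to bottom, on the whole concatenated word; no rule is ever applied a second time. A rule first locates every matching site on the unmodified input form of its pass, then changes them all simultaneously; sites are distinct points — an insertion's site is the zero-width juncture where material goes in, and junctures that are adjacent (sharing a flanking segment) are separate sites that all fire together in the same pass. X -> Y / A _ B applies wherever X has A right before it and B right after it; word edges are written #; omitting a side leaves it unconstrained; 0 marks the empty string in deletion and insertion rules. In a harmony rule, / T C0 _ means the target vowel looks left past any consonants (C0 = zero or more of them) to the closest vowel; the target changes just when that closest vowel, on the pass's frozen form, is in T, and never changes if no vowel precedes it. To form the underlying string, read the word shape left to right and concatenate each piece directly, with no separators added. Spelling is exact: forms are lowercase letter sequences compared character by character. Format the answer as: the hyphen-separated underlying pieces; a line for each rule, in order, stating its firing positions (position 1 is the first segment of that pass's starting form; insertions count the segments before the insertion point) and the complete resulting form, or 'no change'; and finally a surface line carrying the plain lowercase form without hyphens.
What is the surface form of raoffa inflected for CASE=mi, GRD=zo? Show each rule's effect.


underlying: niz-raoffa-i
1. f -> v, p -> b, s -> z, t -> d / V _ V: no change
2. e -> o, i -> u / B C0 _: fires at position(s) 10: nizraoffau
surface: nizraoffau


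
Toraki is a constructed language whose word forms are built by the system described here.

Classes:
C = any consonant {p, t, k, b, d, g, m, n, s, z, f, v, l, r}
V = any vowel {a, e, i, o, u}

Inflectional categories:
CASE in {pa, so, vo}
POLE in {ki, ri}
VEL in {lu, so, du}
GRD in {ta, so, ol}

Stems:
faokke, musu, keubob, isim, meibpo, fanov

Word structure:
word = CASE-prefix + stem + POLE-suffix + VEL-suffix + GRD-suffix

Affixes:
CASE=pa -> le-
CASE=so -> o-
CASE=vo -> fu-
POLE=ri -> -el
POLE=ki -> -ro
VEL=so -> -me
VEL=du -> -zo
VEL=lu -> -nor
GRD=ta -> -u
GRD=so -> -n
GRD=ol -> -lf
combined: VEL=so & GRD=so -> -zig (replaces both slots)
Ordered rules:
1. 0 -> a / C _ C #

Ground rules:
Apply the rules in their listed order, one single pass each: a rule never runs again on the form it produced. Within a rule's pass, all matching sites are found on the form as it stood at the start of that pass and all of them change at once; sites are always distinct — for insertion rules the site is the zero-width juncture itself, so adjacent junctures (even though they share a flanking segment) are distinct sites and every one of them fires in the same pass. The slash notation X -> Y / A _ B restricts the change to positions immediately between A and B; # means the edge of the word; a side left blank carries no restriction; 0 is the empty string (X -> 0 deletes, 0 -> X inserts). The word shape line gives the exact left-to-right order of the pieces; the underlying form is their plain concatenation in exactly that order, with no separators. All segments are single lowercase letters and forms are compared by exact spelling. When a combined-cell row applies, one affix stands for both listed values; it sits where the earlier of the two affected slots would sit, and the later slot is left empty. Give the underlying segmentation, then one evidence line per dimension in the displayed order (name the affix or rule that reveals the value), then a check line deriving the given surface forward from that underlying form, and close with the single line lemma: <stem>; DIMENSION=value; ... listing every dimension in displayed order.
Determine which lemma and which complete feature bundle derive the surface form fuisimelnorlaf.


underlying: fu-isim-el-nor-lf
CASE=vo - signalled by the affix fu-
POLE=ri - signalled by the affix -el
VEL=lu - signalled by the affix -nor
GRD=ol - signalled by the affix -lf
check: fuisimelnorlf -> fuisimelnorlaf
lemma: isim; CASE=vo; POLE=ri; VEL=lu; GRD=ol


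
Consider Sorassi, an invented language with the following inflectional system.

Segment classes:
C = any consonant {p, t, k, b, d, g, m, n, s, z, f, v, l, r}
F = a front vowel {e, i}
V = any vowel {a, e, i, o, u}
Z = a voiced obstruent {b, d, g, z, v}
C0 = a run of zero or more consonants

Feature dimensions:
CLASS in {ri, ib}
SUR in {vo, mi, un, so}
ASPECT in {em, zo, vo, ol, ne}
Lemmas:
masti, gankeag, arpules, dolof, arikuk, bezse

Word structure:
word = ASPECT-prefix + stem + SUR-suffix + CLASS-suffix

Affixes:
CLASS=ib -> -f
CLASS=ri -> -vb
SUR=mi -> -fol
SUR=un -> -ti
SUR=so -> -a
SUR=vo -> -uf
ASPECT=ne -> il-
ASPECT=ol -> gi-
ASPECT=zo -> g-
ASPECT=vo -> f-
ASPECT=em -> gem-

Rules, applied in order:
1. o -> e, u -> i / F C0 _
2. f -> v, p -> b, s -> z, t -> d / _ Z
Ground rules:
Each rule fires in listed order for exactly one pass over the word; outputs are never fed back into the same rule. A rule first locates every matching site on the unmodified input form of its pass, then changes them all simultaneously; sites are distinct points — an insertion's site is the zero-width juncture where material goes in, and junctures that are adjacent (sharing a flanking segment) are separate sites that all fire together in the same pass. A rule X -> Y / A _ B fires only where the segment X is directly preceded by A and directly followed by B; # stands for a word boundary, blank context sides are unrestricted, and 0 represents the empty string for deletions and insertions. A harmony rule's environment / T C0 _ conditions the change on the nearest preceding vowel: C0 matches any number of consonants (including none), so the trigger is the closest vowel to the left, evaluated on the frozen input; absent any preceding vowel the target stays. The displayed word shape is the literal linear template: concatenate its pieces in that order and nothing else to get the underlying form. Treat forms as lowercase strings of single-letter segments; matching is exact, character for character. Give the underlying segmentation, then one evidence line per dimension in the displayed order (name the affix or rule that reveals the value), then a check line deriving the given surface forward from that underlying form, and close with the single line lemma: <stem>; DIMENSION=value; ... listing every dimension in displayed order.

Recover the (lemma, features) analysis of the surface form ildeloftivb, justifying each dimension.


underlying: il-dolof-ti-vb
CLASS=ri - signalled by the affix -vb
SUR=un - signalled by the affix -ti
ASPECT=ne - signalled by the affix il-
check: ildoloftivb -> ildeloftivb -> ildeloftivb
lemma: dolof; CLASS=ri; SUR=un; ASPECT=ne


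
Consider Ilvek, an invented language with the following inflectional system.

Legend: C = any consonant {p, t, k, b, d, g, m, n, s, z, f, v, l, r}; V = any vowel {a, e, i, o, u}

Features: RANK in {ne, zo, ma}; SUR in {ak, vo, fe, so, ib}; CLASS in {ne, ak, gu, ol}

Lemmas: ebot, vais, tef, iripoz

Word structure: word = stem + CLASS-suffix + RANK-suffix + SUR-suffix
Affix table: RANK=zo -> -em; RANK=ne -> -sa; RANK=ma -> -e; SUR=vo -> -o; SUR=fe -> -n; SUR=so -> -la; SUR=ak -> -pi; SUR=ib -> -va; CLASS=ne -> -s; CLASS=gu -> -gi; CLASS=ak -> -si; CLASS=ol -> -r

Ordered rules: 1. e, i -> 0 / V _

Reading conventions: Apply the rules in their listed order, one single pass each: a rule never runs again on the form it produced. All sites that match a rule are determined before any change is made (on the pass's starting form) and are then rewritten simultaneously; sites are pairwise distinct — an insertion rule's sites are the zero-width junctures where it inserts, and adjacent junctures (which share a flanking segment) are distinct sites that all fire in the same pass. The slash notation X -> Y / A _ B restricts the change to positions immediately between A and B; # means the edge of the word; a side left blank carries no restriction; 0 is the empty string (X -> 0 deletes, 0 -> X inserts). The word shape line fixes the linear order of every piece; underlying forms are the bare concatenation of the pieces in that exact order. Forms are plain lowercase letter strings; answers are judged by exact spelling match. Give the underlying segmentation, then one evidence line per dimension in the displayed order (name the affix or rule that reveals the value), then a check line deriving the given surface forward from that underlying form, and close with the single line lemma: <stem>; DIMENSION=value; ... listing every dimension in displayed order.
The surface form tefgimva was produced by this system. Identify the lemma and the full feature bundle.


underlying: tef-gi-em-va
RANK=zo - signalled by the affix -em
SUR=ib - signalled by the affix -va
CLASS=gu - signalled by the affix -gi
check: tefgiemva -> tefgimva
lemma: tef; RANK=zo; SUR=ib; CLASS=gu


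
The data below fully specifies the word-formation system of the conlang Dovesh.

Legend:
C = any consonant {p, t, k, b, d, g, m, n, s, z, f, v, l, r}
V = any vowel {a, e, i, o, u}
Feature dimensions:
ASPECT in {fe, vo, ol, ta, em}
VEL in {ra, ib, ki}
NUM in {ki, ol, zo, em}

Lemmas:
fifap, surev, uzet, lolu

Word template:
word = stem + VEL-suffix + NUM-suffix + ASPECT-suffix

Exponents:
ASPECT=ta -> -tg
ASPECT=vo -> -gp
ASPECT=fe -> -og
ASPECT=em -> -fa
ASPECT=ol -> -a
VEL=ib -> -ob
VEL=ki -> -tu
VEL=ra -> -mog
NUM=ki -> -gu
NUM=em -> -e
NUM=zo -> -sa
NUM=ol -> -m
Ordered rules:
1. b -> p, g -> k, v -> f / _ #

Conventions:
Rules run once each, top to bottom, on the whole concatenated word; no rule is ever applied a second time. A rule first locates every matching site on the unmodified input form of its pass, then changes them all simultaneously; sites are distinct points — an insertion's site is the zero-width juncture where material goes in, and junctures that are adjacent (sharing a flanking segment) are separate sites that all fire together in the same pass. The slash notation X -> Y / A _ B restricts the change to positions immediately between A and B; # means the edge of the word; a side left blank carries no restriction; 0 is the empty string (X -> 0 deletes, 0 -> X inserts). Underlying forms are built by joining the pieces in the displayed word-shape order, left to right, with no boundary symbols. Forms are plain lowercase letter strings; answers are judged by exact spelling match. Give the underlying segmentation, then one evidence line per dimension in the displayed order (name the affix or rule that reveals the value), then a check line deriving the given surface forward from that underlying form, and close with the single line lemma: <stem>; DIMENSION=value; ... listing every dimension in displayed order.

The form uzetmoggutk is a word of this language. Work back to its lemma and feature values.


underlying: uzet-mog-gu-tg
ASPECT=ta - signalled by the affix -tg
VEL=ra - signalled by the affix -mog
NUM=ki - signalled by the affix -gu
check: uzetmoggutg -> uzetmoggutk
lemma: uzet; ASPECT=ta; VEL=ra; NUM=ki


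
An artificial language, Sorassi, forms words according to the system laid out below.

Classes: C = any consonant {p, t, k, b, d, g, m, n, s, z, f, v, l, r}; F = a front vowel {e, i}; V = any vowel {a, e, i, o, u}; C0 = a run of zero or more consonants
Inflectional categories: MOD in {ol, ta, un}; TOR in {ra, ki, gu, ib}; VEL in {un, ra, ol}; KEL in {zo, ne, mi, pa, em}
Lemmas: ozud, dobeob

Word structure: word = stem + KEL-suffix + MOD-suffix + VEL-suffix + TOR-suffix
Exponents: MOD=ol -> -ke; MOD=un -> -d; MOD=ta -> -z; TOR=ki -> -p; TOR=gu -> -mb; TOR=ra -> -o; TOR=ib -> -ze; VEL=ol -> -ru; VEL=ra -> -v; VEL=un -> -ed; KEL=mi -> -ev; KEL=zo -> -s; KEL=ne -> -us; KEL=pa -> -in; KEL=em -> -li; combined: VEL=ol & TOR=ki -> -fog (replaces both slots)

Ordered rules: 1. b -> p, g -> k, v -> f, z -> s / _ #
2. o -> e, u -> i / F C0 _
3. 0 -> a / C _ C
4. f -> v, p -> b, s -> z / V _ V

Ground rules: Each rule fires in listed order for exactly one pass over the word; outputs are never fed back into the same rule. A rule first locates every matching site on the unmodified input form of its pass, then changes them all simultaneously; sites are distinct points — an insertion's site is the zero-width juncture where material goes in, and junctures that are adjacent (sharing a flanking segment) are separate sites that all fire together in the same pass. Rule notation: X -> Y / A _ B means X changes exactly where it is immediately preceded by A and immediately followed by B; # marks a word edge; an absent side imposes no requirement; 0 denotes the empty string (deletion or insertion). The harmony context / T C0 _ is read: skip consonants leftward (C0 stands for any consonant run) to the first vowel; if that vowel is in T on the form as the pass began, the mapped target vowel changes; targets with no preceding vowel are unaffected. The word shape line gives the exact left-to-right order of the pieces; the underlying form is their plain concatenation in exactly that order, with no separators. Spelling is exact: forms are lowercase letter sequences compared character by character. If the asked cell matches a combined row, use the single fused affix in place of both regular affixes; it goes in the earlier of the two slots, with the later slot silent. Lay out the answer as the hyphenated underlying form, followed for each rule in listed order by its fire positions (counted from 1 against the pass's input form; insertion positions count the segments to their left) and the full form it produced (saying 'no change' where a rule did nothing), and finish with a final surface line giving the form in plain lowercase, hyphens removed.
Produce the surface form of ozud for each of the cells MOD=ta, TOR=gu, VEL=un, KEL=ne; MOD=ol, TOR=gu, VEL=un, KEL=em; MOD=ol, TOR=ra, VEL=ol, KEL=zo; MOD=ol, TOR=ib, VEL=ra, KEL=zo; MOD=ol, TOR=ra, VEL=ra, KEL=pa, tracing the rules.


cell MOD=ta, TOR=gu, VEL=un, KEL=ne:
underlying: ozud-us-z-ed-mb
1. b -> p, g -> k, v -> f, z -> s / _ #: fires at position(s) 11: ozuduszedmp
2. o -> e, u -> i / F C0 _: no change
3. 0 -> a / C _ C: inserts after position(s) 6, 9, 10: ozudusazedamap
4. f -> v, p -> b, s -> z / V _ V: fires at position(s) 6: ozuduzazedamap
surface: ozuduzazedamap

cell MOD=ol, TOR=gu, VEL=un, KEL=em:
underlying: ozud-li-ke-ed-mb
1. b -> p, g -> k, v -> f, z -> s / _ #: fires at position(s) 12: ozudlikeedmp
2. o -> e, u -> i / F C0 _: no change
3. 0 -> a / C _ C: inserts after position(s) 4, 10, 11: ozudalikeedamap
4. f -> v, p -> b, s -> z / V _ V: no change
surface: ozudalikeedamap

cell MOD=ol, TOR=ra, VEL=ol, KEL=zo:
underlying: ozud-s-ke-ru-o
1. b -> p, g -> k, v -> f, z -> s / _ #: no change
2. o -> e, u -> i / F C0 _: fires at position(s) 9: ozudskerio
3. 0 -> a / C _ C: inserts after position(s) 4, 5: ozudasakerio
4. f -> v, p -> b, s -> z / V _ V: fires at position(s) 6: ozudazakerio
surface: ozudazakerio

cell MOD=ol, TOR=ib, VEL=ra, KEL=zo:
underlying: ozud-s-ke-v-ze
1. b -> p, g -> k, v -> f, z -> s / _ #: no change
2. o -> e, u -> i / F C0 _: no change
3. 0 -> a / C _ C: inserts after position(s) 4, 5, 8: ozudasakevaze
4. f -> v, p -> b, s -> z / V _ V: fires at position(s) 6: ozudazakevaze
surface: ozudazakevaze

cell MOD=ol, TOR=ra, VEL=ra, KEL=pa:
underlying: ozud-in-ke-v-o
1. b -> p, g -> k, v -> f, z -> s / _ #: no change
2. o -> e, u -> i / F C0 _: fires at position(s) 10: ozudinkeve
3. 0 -> a / C _ C: inserts after position(s) 6: ozudinakeve
4. f -> v, p -> b, s -> z / V _ V: no change
surface: ozudinakeve


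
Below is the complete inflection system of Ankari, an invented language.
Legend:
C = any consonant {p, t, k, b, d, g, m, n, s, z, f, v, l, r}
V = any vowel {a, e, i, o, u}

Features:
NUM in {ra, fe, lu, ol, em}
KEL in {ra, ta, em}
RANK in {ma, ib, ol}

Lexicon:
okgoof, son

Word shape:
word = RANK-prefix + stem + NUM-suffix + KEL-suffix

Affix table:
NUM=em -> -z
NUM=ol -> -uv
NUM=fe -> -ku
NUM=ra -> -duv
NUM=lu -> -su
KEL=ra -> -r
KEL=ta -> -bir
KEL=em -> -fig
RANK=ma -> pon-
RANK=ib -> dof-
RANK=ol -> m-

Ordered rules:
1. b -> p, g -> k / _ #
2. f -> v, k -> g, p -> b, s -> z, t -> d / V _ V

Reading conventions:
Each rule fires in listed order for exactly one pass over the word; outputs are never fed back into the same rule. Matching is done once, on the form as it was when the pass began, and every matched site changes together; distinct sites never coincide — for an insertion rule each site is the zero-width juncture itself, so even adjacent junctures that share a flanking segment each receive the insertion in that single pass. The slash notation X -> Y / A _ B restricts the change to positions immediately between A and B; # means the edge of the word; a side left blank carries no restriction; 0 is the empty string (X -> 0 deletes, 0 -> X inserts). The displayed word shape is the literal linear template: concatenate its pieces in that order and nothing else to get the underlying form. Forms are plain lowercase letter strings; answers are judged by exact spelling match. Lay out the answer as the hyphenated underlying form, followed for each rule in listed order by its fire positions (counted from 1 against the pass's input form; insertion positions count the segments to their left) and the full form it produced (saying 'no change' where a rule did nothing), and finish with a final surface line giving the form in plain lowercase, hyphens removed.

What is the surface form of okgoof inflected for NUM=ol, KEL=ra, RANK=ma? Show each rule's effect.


underlying: pon-okgoof-uv-r
1. b -> p, g -> k / _ #: no change
2. f -> v, k -> g, p -> b, s -> z, t -> d / V _ V: fires at position(s) 9: ponokgoovuvr
surface: ponokgoovuvr


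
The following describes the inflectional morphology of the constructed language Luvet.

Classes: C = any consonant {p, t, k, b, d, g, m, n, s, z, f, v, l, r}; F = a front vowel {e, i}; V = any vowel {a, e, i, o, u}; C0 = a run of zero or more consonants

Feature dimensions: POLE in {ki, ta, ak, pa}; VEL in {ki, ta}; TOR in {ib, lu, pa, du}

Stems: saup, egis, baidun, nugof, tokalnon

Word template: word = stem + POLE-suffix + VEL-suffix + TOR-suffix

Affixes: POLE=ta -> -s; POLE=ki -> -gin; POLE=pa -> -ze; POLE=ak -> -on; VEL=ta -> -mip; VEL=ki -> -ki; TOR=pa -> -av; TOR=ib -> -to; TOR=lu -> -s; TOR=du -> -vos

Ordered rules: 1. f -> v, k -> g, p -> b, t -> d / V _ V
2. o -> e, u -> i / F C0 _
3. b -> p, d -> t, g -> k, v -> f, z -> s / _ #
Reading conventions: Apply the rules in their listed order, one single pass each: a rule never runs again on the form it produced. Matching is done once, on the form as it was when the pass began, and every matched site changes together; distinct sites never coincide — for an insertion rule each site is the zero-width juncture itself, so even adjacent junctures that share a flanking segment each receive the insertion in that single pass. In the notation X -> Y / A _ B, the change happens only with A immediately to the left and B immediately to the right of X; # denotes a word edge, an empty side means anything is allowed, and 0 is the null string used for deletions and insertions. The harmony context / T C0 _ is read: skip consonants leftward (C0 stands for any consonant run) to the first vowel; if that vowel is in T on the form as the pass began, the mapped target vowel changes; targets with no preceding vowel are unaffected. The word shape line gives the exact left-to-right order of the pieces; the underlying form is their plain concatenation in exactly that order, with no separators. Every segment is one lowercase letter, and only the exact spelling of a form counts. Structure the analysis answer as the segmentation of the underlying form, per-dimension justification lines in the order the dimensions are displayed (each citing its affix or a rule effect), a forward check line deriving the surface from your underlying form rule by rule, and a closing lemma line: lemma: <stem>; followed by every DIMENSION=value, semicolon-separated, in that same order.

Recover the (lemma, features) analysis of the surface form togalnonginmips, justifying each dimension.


underlying: tokalnon-gin-mip-s
POLE=ki - signalled by the affix -gin
VEL=ta - signalled by the affix -mip
TOR=lu - signalled by the affix -s
check: tokalnonginmips -> togalnonginmips -> togalnonginmips -> togalnonginmips
lemma: tokalnon; POLE=ki; VEL=ta; TOR=lu


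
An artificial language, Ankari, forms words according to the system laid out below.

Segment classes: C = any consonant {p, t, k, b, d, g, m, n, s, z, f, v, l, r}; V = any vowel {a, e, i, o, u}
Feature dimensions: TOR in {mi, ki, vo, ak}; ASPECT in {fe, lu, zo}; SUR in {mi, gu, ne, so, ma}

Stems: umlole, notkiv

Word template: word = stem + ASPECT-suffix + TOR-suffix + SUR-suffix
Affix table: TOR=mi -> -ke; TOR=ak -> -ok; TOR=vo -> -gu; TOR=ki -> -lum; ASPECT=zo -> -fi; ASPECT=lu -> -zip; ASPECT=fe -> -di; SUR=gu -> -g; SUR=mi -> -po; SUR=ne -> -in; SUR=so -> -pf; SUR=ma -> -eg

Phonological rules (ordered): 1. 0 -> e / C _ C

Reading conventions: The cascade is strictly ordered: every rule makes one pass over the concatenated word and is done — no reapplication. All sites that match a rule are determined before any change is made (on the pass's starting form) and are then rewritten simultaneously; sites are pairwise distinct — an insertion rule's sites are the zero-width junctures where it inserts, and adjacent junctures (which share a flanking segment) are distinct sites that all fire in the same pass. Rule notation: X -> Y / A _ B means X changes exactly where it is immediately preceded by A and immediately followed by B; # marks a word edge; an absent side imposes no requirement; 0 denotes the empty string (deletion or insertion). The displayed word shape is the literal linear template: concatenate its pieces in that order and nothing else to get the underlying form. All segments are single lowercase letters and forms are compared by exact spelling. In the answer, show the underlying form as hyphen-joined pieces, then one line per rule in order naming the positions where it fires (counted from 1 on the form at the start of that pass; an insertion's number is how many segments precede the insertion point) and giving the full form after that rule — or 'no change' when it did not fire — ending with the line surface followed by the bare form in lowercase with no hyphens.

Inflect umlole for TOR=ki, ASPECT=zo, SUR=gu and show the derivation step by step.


underlying: umlole-fi-lum-g
1. 0 -> e / C _ C: inserts after position(s) 2, 11: umelolefilumeg
surface: umelolefilumeg


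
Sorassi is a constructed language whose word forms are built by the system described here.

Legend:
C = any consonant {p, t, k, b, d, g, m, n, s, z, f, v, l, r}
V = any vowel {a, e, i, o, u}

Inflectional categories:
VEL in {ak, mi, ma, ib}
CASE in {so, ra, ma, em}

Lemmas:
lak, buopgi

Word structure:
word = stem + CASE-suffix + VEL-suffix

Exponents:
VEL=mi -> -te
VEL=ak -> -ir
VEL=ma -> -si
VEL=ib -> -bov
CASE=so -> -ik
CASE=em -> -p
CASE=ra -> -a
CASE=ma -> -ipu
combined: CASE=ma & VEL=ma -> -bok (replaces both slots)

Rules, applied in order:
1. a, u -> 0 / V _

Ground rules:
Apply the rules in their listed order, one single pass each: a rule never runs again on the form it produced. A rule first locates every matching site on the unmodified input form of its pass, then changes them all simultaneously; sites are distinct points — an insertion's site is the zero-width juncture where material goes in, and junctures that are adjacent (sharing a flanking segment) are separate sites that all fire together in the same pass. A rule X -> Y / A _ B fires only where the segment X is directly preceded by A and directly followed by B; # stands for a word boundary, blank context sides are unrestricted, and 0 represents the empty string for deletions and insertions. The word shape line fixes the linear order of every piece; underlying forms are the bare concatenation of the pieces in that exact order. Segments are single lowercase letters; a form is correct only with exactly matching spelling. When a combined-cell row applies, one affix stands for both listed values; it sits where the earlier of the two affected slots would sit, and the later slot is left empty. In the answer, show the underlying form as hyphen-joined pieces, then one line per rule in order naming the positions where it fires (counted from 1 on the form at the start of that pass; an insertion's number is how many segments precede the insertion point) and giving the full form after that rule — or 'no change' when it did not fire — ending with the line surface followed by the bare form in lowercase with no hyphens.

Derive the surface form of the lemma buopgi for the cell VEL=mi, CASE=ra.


underlying: buopgi-a-te
1. a, u -> 0 / V _: fires at position(s) 7: buopgite
surface: buopgite


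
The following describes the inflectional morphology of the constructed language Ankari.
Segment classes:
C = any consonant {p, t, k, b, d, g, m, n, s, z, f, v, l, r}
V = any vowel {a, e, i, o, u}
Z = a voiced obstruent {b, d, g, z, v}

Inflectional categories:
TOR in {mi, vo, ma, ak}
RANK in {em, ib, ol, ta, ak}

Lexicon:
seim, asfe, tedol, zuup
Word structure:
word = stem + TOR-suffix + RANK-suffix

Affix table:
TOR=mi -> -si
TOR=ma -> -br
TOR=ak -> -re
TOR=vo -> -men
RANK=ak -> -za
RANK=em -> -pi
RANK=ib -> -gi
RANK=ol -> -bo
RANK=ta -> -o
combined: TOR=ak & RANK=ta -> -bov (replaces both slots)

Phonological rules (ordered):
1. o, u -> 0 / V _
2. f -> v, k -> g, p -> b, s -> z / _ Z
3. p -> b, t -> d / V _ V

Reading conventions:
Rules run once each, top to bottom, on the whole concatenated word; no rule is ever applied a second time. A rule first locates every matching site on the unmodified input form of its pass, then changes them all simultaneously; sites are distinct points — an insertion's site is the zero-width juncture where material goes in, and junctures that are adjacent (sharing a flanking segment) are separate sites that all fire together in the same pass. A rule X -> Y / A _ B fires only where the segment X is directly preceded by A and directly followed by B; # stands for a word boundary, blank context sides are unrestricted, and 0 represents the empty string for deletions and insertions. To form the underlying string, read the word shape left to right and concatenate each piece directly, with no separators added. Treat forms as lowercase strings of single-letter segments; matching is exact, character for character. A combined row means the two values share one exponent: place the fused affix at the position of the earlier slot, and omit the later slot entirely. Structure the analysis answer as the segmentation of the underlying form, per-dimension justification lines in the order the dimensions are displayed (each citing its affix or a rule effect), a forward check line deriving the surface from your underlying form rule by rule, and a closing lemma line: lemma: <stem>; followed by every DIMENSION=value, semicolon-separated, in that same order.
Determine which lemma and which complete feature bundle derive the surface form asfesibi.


underlying: asfe-si-pi
TOR=mi - signalled by the affix -si
RANK=em - signalled by the affix -pi
check: asfesipi -> asfesipi -> asfesipi -> asfesibi
lemma: asfe; TOR=mi; RANK=em


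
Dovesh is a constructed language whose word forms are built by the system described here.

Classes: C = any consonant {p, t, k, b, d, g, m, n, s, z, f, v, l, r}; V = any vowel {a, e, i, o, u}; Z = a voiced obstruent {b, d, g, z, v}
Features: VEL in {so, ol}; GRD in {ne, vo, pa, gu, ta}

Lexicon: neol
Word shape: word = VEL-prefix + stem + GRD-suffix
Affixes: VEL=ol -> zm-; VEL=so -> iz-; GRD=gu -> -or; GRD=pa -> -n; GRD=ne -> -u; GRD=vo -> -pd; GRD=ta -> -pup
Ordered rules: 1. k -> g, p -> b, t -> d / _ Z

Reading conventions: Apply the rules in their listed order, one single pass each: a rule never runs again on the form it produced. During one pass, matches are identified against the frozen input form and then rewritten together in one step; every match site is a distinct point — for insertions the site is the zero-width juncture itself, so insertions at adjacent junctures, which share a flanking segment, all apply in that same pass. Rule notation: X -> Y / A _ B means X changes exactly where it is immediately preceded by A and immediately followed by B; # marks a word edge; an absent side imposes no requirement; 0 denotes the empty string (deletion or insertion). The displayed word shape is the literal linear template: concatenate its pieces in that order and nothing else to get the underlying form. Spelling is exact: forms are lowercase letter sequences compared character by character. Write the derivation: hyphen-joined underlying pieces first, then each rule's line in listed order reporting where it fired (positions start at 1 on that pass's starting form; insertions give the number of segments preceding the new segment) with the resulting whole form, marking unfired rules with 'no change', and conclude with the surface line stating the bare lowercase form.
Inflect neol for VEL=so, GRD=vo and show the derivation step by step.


underlying: iz-neol-pd
1. k -> g, p -> b, t -> d / _ Z: fires at position(s) 7: izneolbd
surface: izneolbd


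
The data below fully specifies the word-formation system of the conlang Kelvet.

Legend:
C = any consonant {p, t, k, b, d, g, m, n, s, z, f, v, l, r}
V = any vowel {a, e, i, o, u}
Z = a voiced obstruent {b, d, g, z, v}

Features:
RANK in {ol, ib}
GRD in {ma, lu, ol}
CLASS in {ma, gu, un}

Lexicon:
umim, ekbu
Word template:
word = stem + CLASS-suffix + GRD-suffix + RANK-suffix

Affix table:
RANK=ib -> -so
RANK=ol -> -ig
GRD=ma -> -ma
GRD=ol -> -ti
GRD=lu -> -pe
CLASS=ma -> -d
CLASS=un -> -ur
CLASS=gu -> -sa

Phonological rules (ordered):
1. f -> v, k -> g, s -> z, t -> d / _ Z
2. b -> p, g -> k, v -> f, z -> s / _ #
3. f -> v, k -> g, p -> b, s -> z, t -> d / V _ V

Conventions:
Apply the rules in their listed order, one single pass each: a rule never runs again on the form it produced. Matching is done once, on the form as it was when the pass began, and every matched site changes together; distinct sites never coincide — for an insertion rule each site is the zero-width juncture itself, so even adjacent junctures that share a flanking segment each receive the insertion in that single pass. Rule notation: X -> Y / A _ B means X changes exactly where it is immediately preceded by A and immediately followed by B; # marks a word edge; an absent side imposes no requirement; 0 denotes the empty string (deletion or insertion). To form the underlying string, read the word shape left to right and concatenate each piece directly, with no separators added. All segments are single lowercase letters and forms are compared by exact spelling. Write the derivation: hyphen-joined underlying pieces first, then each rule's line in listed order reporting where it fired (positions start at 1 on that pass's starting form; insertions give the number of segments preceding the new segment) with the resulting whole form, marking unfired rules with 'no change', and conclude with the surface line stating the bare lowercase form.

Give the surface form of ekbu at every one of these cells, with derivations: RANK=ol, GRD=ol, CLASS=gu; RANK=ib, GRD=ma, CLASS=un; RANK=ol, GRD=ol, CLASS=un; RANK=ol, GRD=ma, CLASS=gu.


cell RANK=ol, GRD=ol, CLASS=gu:
underlying: ekbu-sa-ti-ig
1. f -> v, k -> g, s -> z, t -> d / _ Z: fires at position(s) 2: egbusatiig
2. b -> p, g -> k, v -> f, z -> s / _ #: fires at position(s) 10: egbusatiik
3. f -> v, k -> g, p -> b, s -> z, t -> d / V _ V: fires at position(s) 5, 7: egbuzadiik
surface: egbuzadiik

cell RANK=ib, GRD=ma, CLASS=un:
underlying: ekbu-ur-ma-so
1. f -> v, k -> g, s -> z, t -> d / _ Z: fires at position(s) 2: egbuurmaso
2. b -> p, g -> k, v -> f, z -> s / _ #: no change
3. f -> v, k -> g, p -> b, s -> z, t -> d / V _ V: fires at position(s) 9: egbuurmazo
surface: egbuurmazo

cell RANK=ol, GRD=ol, CLASS=un:
underlying: ekbu-ur-ti-ig
1. f -> v, k -> g, s -> z, t -> d / _ Z: fires at position(s) 2: egbuurtiig
2. b -> p, g -> k, v -> f, z -> s / _ #: fires at position(s) 10: egbuurtiik
3. f -> v, k -> g, p -> b, s -> z, t -> d / V _ V: no change
surface: egbuurtiik

cell RANK=ol, GRD=ma, CLASS=gu:
underlying: ekbu-sa-ma-ig
1. f -> v, k -> g, s -> z, t -> d / _ Z: fires at position(s) 2: egbusamaig
2. b -> p, g -> k, v -> f, z -> s / _ #: fires at position(s) 10: egbusamaik
3. f -> v, k -> g, p -> b, s -> z, t -> d / V _ V: fires at position(s) 5: egbuzamaik
surface: egbuzamaik


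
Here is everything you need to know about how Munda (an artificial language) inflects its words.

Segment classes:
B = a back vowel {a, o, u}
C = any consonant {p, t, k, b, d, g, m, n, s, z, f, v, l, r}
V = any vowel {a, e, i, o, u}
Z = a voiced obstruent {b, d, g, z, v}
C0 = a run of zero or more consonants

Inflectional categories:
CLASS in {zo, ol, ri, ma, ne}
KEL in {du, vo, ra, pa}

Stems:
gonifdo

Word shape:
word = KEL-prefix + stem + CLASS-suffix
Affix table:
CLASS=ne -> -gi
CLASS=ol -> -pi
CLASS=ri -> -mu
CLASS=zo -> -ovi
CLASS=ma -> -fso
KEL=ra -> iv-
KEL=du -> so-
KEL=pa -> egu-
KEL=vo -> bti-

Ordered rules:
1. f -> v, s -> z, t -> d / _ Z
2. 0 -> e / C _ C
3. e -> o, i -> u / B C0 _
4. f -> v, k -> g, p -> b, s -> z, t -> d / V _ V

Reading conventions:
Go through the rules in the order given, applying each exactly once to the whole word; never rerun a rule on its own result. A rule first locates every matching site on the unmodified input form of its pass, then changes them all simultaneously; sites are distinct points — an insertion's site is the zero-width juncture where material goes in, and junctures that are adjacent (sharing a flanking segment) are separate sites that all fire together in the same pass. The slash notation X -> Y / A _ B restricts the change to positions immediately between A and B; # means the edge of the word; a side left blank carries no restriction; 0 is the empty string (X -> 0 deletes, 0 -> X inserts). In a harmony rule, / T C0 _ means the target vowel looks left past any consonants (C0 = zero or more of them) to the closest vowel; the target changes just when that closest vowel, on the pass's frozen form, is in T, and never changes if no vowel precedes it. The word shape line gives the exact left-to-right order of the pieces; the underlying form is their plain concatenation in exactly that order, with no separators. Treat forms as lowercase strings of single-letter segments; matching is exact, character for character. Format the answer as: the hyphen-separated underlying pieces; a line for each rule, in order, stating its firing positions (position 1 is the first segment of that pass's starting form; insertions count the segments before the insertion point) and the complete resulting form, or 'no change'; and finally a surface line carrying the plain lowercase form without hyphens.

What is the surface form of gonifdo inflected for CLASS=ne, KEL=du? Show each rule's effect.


underlying: so-gonifdo-gi
1. f -> v, s -> z, t -> d / _ Z: fires at position(s) 7: sogonivdogi
2. 0 -> e / C _ C: inserts after position(s) 7: sogonivedogi
3. e -> o, i -> u / B C0 _: fires at position(s) 6, 12: sogonuvedogu
4. f -> v, k -> g, p -> b, s -> z, t -> d / V _ V: no change
surface: sogonuvedogu


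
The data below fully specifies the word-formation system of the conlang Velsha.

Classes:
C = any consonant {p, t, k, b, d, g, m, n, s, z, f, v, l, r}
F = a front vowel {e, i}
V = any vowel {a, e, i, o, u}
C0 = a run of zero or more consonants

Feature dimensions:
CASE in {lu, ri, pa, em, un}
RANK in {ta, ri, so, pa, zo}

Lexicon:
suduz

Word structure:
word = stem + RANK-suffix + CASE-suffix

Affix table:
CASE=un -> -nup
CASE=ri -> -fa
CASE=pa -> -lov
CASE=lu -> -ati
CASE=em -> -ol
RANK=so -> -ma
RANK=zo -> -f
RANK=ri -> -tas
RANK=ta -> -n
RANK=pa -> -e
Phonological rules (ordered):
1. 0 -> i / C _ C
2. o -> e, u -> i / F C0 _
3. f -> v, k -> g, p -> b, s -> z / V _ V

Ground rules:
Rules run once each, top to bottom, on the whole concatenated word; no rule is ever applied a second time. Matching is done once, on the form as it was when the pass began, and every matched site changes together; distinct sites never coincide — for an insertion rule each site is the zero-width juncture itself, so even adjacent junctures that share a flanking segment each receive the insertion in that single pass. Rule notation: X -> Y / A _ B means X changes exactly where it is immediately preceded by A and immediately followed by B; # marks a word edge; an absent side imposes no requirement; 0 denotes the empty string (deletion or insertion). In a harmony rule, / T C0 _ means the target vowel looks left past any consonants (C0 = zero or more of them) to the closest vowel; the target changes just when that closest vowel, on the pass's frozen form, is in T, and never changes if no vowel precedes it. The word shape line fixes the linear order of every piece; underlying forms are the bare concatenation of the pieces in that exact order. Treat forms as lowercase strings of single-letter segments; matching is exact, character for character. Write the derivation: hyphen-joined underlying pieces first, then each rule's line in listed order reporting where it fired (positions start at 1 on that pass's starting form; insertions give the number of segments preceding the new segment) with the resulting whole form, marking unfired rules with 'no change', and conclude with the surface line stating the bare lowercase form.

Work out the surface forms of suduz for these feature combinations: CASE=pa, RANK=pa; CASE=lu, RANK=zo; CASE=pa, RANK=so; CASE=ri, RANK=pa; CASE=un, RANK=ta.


cell CASE=pa, RANK=pa:
underlying: suduz-e-lov
1. 0 -> i / C _ C: no change
2. o -> e, u -> i / F C0 _: fires at position(s) 8: suduzelev
3. f -> v, k -> g, p -> b, s -> z / V _ V: no change
surface: suduzelev

cell CASE=lu, RANK=zo:
underlying: suduz-f-ati
1. 0 -> i / C _ C: inserts after position(s) 5: suduzifati
2. o -> e, u -> i / F C0 _: no change
3. f -> v, k -> g, p -> b, s -> z / V _ V: fires at position(s) 7: suduzivati
surface: suduzivati

cell CASE=pa, RANK=so:
underlying: suduz-ma-lov
1. 0 -> i / C _ C: inserts after position(s) 5: suduzimalov
2. o -> e, u -> i / F C0 _: no change
3. f -> v, k -> g, p -> b, s -> z / V _ V: no change
surface: suduzimalov

cell CASE=ri, RANK=pa:
underlying: suduz-e-fa
1. 0 -> i / C _ C: no change
2. o -> e, u -> i / F C0 _: no change
3. f -> v, k -> g, p -> b, s -> z / V _ V: fires at position(s) 7: suduzeva
surface: suduzeva

cell CASE=un, RANK=ta:
underlying: suduz-n-nup
1. 0 -> i / C _ C: inserts after position(s) 5, 6: suduzininup
2. o -> e, u -> i / F C0 _: fires at position(s) 10: suduzininip
3. f -> v, k -> g, p -> b, s -> z / V _ V: no change
surface: suduzininip


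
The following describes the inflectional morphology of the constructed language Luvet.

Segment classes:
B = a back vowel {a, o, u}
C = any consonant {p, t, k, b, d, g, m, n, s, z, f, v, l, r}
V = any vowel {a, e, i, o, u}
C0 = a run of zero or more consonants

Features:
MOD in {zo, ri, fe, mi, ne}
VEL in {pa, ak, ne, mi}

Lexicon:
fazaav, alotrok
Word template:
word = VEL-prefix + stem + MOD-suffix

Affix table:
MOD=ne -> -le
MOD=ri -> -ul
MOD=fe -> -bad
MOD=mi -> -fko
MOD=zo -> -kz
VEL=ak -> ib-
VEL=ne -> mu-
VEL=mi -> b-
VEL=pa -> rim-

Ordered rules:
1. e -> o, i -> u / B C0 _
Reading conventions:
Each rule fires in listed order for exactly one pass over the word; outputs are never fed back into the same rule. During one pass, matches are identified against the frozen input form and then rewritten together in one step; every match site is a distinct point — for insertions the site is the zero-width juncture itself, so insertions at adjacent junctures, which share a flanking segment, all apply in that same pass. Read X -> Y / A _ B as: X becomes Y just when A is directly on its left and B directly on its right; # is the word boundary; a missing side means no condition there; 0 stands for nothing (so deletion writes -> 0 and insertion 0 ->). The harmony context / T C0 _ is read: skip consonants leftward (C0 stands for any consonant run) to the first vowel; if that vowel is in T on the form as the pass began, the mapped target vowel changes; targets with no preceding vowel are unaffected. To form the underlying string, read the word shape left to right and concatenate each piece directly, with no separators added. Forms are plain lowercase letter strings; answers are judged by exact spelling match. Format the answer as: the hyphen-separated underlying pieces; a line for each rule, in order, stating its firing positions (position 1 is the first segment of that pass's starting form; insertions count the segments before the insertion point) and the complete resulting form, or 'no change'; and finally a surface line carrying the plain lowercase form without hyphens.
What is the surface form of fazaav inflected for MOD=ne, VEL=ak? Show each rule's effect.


underlying: ib-fazaav-le
1. e -> o, i -> u / B C0 _: fires at position(s) 10: ibfazaavlo
surface: ibfazaavlo
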